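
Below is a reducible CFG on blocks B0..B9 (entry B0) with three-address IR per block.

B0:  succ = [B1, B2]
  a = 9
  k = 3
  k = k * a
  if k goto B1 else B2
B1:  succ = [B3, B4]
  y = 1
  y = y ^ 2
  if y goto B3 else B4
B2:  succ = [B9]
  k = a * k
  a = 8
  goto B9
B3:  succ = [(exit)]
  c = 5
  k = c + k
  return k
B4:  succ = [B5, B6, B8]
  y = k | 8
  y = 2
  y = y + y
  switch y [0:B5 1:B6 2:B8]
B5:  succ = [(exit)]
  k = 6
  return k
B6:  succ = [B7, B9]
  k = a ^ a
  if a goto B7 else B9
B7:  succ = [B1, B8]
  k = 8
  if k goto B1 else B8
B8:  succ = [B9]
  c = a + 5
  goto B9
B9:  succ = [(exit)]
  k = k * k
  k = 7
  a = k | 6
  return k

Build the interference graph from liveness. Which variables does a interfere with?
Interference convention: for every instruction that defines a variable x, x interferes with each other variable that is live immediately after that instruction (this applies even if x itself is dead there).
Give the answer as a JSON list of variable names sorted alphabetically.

def/use:
  B0: def={a,k} ue=∅
  B1: def={y} ue=∅
  B2: def={a,k} ue={a,k}
  B3: def={c,k} ue={k}
  B4: def={y} ue={k}
  B5: def={k} ue=∅
  B6: def={k} ue={a}
  B7: def={k} ue=∅
  B8: def={c} ue={a}
  B9: def={a,k} ue={k}

Liveness:
  live B0: ∅→{a,k}
  live B1: {a,k}→{a,k}
  live B2: {a,k}→{k}
  live B3: {k}→∅
  live B4: {a,k}→{a,k}
  live B5: ∅→∅
  live B6: {a}→{a,k}
  live B7: {a}→{a,k}
  live B8: {a,k}→{k}
  live B9: {k}→∅

Conflict graph:
  a↔{k,y}
  c↔{k}
  k↔{a,c,y}
  y↔{a,k}

N(a) = ["k", "y"]

Answer: ["k", "y"]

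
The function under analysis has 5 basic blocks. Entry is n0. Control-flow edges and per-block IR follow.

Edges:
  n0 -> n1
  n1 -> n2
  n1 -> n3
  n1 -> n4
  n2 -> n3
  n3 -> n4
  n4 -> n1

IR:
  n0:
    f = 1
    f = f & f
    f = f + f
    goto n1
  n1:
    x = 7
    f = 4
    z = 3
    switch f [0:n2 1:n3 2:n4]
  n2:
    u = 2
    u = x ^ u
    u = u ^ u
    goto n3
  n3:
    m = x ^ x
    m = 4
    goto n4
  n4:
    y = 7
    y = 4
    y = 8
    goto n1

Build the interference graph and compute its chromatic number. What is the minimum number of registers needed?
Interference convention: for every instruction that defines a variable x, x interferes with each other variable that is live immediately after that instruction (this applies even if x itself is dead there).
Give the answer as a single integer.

Answer: 3

Working:
Block summaries:
  n0: {f} / ∅
  n1: {f,x,z} / ∅
  n2: {u} / {x}
  n3: {m} / {x}
  n4: {y} / ∅

Live sets:
  live n0: ∅→∅
  live n1: ∅→{x}
  live n2: {x}→{x}
  live n3: {x}→∅
  live n4: ∅→∅

Interference:
  f↔{x,z}
  m↔∅
  u↔{x}
  x↔{f,u,z}
  y↔∅
  z↔{f,x}

Registers:
  clique {f,x,z} ⇒ need ≥ 3
  assign f→c1 m→c0 u→c1 x→c0 y→c0 z→c2 — no edge inside a register ⇒ χ ≤ 3
  χ = 3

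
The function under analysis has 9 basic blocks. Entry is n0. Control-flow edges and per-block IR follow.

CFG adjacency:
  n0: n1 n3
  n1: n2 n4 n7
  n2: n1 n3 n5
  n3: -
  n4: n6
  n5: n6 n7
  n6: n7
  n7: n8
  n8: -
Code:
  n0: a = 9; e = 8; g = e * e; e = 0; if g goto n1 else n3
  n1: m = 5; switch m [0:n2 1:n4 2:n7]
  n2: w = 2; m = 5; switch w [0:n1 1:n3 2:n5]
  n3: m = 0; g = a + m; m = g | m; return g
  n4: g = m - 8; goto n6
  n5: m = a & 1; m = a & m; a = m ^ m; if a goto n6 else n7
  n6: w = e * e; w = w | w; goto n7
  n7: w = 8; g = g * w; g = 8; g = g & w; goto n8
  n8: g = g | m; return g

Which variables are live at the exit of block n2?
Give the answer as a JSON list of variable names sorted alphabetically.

Answer: ["a", "e", "g"]

Derivation:
Block summaries:
  n0: {a,e,g} / ∅
  n1: {m} / ∅
  n2: {m,w} / ∅
  n3: {g,m} / {a}
  n4: {g} / {m}
  n5: {a,m} / {a}
  n6: {w} / {e}
  n7: {g,w} / {g}
  n8: {g} / {g,m}

Liveness:
  n0 li=∅ lo={a,e,g}
  n1 li={a,e,g} lo={a,e,g,m}
  n2 li={a,e,g} lo={a,e,g}
  n3 li={a} lo=∅
  n4 li={e,m} lo={e,g,m}
  n5 li={a,e,g} lo={e,g,m}
  n6 li={e,g,m} lo={g,m}
  n7 li={g,m} lo={g,m}
  n8 li={g,m} lo=∅

live-out(n2) = ["a", "e", "g"]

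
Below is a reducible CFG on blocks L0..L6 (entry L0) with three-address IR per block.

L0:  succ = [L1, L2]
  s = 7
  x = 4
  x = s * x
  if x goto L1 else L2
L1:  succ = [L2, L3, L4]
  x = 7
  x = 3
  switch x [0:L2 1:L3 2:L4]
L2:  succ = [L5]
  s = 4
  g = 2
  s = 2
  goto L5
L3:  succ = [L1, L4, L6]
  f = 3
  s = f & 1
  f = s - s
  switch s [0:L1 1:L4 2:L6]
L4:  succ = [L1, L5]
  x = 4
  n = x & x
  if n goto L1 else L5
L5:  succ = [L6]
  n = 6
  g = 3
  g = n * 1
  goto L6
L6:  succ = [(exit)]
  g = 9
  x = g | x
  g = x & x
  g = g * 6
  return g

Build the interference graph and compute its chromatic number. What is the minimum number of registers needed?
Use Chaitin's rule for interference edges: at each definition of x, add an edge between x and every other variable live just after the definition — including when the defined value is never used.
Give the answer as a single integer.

Per-block:
  L0 def {s,x} use ∅
  L1 def {x} use ∅
  L2 def {g,s} use ∅
  L3 def {f,s} use ∅
  L4 def {n,x} use ∅
  L5 def {g,n} use ∅
  L6 def {g,x} use {x}

Liveness:
  L0 li=∅ lo={x}
  L1 li=∅ lo={x}
  L2 li={x} lo={x}
  L3 li={x} lo={x}
  L4 li=∅ lo={x}
  L5 li={x} lo={x}
  L6 li={x} lo=∅

Interference:
  f: {s,x}
  g: {n,x}
  n: {g,x}
  s: {f,x}
  x: {f,g,n,s}

Registers:
  lower bound: {f,s,x} mutually conflict ⇒ χ ≥ 3
  3-colouring: r0={x}  r1={f,g}  r2={n,s}
  χ = 3

Answer: 3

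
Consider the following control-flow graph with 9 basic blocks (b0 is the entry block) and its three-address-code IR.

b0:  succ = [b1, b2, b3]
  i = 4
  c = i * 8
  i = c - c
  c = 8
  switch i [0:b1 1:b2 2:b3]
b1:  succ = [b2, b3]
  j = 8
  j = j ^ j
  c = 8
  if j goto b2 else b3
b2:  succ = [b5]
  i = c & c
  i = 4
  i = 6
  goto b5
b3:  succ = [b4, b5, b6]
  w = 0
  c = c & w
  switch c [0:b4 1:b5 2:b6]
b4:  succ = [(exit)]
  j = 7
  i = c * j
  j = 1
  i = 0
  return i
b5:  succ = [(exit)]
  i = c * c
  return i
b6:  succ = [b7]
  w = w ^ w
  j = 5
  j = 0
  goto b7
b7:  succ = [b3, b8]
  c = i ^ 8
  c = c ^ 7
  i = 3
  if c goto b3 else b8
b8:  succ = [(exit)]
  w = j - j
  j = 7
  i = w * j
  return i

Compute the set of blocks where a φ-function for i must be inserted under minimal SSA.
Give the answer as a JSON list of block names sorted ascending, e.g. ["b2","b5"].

Answer: ["b3", "b5"]

Working:
idom tree: b1←b0 b2←b0 b3←b0 b4←b3 b5←b0 b6←b3 b7←b6 b8←b7
Dom∩ at merges:
  b2: preds {b0,b1}: {b0} ∩ {b0,b1} = {b0}; idom=b0
  b3: preds {b0,b1,b7}: {b0} ∩ {b0,b1} ∩ {b0,b3,b6,b7} = {b0}; idom=b0
  b5: preds {b2,b3}: {b0,b2} ∩ {b0,b3} = {b0}; idom=b0

Frontier:
  join b2 pred b0: · stop@b0
  join b2 pred b1: b1 stop@b0
  join b3 pred b0: · stop@b0
  join b3 pred b1: b1 stop@b0
  join b3 pred b7: b7→b6→b3 stop@b0
  join b5 pred b2: b2 stop@b0
  join b5 pred b3: b3 stop@b0
  b0 → ∅
  b1 → {b2,b3}
  b2 → {b5}
  b3 → {b3,b5}
  b4 → ∅
  b5 → ∅
  b6 → {b3}
  b7 → {b3}
  b8 → ∅

φ for i: defs {b0,b2,b4,b5,b7,b8}
  DF⁺ = {b3,b5}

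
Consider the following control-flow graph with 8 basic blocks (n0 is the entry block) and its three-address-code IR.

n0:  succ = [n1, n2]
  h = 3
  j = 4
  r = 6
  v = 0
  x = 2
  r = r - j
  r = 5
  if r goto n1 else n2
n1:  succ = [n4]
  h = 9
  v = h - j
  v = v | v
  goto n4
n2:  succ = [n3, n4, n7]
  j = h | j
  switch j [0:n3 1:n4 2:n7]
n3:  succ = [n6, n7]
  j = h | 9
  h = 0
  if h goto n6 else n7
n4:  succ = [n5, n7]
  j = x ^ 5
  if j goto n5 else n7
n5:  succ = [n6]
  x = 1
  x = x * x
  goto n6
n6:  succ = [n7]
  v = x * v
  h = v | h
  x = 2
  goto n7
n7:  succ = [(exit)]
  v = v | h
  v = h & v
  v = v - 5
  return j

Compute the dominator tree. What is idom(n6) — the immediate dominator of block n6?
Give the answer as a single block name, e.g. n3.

Answer: n0

Analysis:
idom tree: n1←n0 n2←n0 n3←n2 n4←n0 n5←n4 n6←n0 n7←n0
Dom∩ at merges:
  n4: preds {n1,n2}: {n0,n1} ∩ {n0,n2} = {n0}; idom=n0
  n6: preds {n3,n5}: {n0,n2,n3} ∩ {n0,n4,n5} = {n0}; idom=n0
  n7: preds {n2,n3,n4,n6}: {n0,n2} ∩ {n0,n2,n3} ∩ {n0,n4} ∩ {n0,n6} = {n0}; idom=n0

idom(n6) = n0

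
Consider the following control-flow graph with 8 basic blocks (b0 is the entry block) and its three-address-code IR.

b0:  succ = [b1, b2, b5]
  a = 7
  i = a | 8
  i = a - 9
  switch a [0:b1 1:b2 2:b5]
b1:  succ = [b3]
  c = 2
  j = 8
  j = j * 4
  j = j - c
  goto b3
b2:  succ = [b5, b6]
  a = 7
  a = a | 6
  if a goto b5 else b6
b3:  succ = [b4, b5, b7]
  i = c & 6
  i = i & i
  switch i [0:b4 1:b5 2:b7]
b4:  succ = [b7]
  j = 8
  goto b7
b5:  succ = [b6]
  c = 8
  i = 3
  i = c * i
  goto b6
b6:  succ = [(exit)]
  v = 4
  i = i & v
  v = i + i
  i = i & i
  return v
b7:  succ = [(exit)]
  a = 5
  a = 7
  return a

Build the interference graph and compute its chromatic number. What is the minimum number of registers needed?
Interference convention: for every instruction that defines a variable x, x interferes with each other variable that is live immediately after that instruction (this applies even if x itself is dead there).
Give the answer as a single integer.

Per-block:
  b0: def={a,i} ue=∅
  b1: def={c,j} ue=∅
  b2: def={a} ue=∅
  b3: def={i} ue={c}
  b4: def={j} ue=∅
  b5: def={c,i} ue=∅
  b6: def={i,v} ue={i}
  b7: def={a} ue=∅

Backward fixpoint:
  live b0: ∅→{i}
  live b1: ∅→{c}
  live b2: {i}→{i}
  live b3: {c}→∅
  live b4: ∅→∅
  live b5: ∅→{i}
  live b6: {i}→∅
  live b7: ∅→∅

Interference:
  a: {i}
  c: {i,j}
  i: {a,c,v}
  j: {c}
  v: {i}

Colouring:
  {a,i} pairwise interfere (2-clique) ⇒ χ ≥ 2
  assign a→R1 c→R1 i→R0 j→R0 v→R1 — no edge inside a register ⇒ χ ≤ 2
  χ = 2

Answer: 2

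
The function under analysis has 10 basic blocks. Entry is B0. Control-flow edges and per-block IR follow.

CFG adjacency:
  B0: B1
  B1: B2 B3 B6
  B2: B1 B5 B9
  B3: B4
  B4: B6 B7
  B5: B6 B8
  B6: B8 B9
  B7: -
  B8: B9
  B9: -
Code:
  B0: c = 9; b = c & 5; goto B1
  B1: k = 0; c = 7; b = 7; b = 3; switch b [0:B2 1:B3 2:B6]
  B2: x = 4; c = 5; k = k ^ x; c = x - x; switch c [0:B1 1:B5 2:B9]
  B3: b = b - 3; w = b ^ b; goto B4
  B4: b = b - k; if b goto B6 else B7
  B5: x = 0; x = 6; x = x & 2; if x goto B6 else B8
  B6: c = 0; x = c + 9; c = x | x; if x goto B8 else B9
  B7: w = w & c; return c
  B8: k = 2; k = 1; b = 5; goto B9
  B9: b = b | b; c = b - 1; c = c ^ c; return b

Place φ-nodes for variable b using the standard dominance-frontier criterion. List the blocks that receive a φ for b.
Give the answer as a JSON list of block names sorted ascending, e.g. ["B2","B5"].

Answer: ["B1", "B6", "B8", "B9"]

Analysis:
idom tree: B1←B0 B2←B1 B3←B1 B4←B3 B5←B2 B6←B1 B7←B4 B8←B1 B9←B1
Dom∩ at merges:
  B1: preds {B0,B2}: {B0} ∩ {B0,B1,B2} = {B0}; idom=B0
  B6: preds {B1,B4,B5}: {B0,B1} ∩ {B0,B1,B3,B4} ∩ {B0,B1,B2,B5} = {B0,B1}; idom=B1
  B8: preds {B5,B6}: {B0,B1,B2,B5} ∩ {B0,B1,B6} = {B0,B1}; idom=B1
  B9: preds {B2,B6,B8}: {B0,B1,B2} ∩ {B0,B1,B6} ∩ {B0,B1,B8} = {B0,B1}; idom=B1

Frontier:
  B1←B0: walk · to B0
  B1←B2: walk B2→B1 to B0
  B6←B1: walk · to B1
  B6←B4: walk B4→B3 to B1
  B6←B5: walk B5→B2 to B1
  B8←B5: walk B5→B2 to B1
  B8←B6: walk B6 to B1
  B9←B2: walk B2 to B1
  B9←B6: walk B6 to B1
  B9←B8: walk B8 to B1
  B0: DF=∅
  B1: DF={B1}
  B2: DF={B1,B6,B8,B9}
  B3: DF={B6}
  B4: DF={B6}
  B5: DF={B6,B8}
  B6: DF={B8,B9}
  B7: DF=∅
  B8: DF={B9}
  B9: DF=∅

φ for b: defs {B0,B1,B3,B4,B8,B9}
  DF⁺ = {B1,B6,B8,B9}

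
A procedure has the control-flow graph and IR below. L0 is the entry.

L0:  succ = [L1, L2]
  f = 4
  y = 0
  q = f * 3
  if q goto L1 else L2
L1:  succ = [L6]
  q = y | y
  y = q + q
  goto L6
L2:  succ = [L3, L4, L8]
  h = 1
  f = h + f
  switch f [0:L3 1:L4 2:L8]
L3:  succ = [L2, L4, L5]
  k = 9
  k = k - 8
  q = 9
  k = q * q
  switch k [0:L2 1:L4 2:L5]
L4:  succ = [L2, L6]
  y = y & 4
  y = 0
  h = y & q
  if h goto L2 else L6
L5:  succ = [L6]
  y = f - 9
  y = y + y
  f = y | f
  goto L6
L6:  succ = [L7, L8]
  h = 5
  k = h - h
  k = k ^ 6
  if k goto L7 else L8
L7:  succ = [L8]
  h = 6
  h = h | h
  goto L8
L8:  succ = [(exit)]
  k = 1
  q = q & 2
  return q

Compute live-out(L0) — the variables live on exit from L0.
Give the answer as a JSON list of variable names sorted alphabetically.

Block summaries:
  L0: def={f,q,y} ue=∅
  L1: def={q,y} ue={y}
  L2: def={f,h} ue={f}
  L3: def={k,q} ue=∅
  L4: def={h,y} ue={q,y}
  L5: def={f,y} ue={f}
  L6: def={h,k} ue=∅
  L7: def={h} ue=∅
  L8: def={k,q} ue={q}

Liveness:
  L0: in=∅ out={f,q,y}
  L1: in={y} out={q}
  L2: in={f,q,y} out={f,q,y}
  L3: in={f,y} out={f,q,y}
  L4: in={f,q,y} out={f,q,y}
  L5: in={f,q} out={q}
  L6: in={q} out={q}
  L7: in={q} out={q}
  L8: in={q} out=∅

live-out(L0) = ["f", "q", "y"]

Answer: ["f", "q", "y"]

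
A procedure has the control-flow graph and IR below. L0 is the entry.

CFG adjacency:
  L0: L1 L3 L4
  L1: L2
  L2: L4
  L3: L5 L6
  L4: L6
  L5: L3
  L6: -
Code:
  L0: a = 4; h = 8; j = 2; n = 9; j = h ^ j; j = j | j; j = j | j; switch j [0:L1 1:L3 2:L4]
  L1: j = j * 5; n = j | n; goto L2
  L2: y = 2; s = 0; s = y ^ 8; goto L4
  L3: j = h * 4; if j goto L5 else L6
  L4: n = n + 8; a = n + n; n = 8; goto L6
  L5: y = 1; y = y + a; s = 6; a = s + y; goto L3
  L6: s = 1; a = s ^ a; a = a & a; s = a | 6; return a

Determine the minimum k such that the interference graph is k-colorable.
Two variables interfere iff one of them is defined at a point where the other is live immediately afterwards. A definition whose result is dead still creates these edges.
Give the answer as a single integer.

Answer: 5

Analysis:
def/use:
  L0: {a,h,j,n} / ∅
  L1: {j,n} / {j,n}
  L2: {s,y} / ∅
  L3: {j} / {h}
  L4: {a,n} / {n}
  L5: {a,s,y} / {a}
  L6: {a,s} / {a}

Live sets:
  L0: in=∅ out={a,h,j,n}
  L1: in={j,n} out={n}
  L2: in={n} out={n}
  L3: in={a,h} out={a,h}
  L4: in={n} out={a}
  L5: in={a,h} out={a,h}
  L6: in={a} out=∅

Interference:
  a — {h,j,n,s,y}
  h — {a,j,n,s,y}
  j — {a,h,n}
  n — {a,h,j,s,y}
  s — {a,h,n,y}
  y — {a,h,n,s}

Chromatic number:
  lower bound: {a,h,n,s,y} mutually conflict ⇒ χ ≥ 5
  assign a→c0 h→c1 j→c3 n→c2 s→c3 y→c4 — no edge inside a register ⇒ χ ≤ 5
  χ = 5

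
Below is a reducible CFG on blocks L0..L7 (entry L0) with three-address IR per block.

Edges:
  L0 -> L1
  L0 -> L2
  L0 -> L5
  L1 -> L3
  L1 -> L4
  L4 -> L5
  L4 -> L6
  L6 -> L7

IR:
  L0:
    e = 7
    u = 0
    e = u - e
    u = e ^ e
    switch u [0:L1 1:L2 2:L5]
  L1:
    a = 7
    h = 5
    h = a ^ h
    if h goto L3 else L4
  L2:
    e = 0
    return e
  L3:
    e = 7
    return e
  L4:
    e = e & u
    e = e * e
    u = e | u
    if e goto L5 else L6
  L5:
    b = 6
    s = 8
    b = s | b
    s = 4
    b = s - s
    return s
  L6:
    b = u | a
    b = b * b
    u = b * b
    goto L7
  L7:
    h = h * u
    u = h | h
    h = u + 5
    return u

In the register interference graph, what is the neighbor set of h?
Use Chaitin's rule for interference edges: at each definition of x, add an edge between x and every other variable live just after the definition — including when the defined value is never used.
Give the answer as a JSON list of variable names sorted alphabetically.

Answer: ["a", "b", "e", "u"]

Derivation:
Block summaries:
  L0 def {e,u} use ∅
  L1 def {a,h} use ∅
  L2 def {e} use ∅
  L3 def {e} use ∅
  L4 def {e,u} use {e,u}
  L5 def {b,s} use ∅
  L6 def {b,u} use {a,u}
  L7 def {h,u} use {h,u}

Backward fixpoint:
  live L0: ∅→{e,u}
  live L1: {e,u}→{a,e,h,u}
  live L2: ∅→∅
  live L3: ∅→∅
  live L4: {a,e,h,u}→{a,h,u}
  live L5: ∅→∅
  live L6: {a,h,u}→{h,u}
  live L7: {h,u}→∅

Conflict graph:
  a — {e,h,u}
  b — {h,s}
  e — {a,h,u}
  h — {a,b,e,u}
  s — {b}
  u — {a,e,h}

N(h) = ["a", "b", "e", "u"]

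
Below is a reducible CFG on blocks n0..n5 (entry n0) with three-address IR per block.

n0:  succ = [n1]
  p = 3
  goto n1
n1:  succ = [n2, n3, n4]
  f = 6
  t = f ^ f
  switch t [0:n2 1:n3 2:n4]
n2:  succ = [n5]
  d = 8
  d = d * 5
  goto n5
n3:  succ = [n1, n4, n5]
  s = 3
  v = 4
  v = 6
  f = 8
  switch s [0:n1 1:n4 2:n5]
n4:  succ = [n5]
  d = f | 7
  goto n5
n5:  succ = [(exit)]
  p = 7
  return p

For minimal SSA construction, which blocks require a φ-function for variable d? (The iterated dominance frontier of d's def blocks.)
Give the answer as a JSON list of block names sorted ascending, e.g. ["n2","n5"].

Answer: ["n5"]

Working:
idom tree: n1←n0 n2←n1 n3←n1 n4←n1 n5←n1
Join-block Dom:
  n1: preds {n0,n3}: {n0} ∩ {n0,n1,n3} = {n0}; idom=n0
  n4: preds {n1,n3}: {n0,n1} ∩ {n0,n1,n3} = {n0,n1}; idom=n1
  n5: preds {n2,n3,n4}: {n0,n1,n2} ∩ {n0,n1,n3} ∩ {n0,n1,n4} = {n0,n1}; idom=n1

DF walk-up:
  join n1 pred n0: · stop@n0
  join n1 pred n3: n3→n1 stop@n0
  join n4 pred n1: · stop@n1
  join n4 pred n3: n3 stop@n1
  join n5 pred n2: n2 stop@n1
  join n5 pred n3: n3 stop@n1
  join n5 pred n4: n4 stop@n1
  DF(n0)=∅
  DF(n1)={n1}
  DF(n2)={n5}
  DF(n3)={n1,n4,n5}
  DF(n4)={n5}
  DF(n5)=∅

φ for d: defs {n2,n4}
  DF⁺ = {n5}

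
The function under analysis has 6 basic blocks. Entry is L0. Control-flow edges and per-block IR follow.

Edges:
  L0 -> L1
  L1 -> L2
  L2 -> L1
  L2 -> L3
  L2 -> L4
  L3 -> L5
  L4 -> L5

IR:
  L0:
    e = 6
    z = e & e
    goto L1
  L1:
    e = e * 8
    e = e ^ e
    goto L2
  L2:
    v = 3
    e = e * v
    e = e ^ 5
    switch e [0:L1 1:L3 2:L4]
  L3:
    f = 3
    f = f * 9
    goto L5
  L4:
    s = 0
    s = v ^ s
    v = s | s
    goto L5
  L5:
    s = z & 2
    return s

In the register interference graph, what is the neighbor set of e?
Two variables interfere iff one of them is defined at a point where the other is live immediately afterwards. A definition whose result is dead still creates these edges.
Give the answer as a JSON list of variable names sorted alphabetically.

Answer: ["v", "z"]

Analysis:
Per-block:
  L0: {e,z} / ∅
  L1: {e} / {e}
  L2: {e,v} / {e}
  L3: {f} / ∅
  L4: {s,v} / {v}
  L5: {s} / {z}

Liveness:
  L0 li=∅ lo={e,z}
  L1 li={e,z} lo={e,z}
  L2 li={e,z} lo={e,v,z}
  L3 li={z} lo={z}
  L4 li={v,z} lo={z}
  L5 li={z} lo=∅

Interfere edges:
  e — {v,z}
  f — {z}
  s — {v,z}
  v — {e,s,z}
  z — {e,f,s,v}

N(e) = ["v", "z"]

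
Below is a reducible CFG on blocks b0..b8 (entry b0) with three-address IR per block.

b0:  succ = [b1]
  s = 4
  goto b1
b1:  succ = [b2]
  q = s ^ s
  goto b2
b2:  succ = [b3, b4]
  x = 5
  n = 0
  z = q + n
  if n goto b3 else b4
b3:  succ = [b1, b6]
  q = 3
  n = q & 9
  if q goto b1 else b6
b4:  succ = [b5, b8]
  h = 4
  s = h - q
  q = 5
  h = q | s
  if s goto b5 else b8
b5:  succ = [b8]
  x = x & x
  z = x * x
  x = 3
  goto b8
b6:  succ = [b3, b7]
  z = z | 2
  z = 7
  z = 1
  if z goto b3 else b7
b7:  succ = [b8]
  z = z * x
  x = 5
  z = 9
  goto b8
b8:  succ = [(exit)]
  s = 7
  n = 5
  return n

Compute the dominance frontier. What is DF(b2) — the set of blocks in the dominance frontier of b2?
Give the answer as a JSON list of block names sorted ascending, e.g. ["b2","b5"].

Answer: ["b1"]

Derivation:
idom tree: b1←b0 b2←b1 b3←b2 b4←b2 b5←b4 b6←b3 b7←b6 b8←b2
Dom at joins:
  b1: preds {b0,b3}: {b0} ∩ {b0,b1,b2,b3} = {b0}; idom=b0
  b3: preds {b2,b6}: {b0,b1,b2} ∩ {b0,b1,b2,b3,b6} = {b0,b1,b2}; idom=b2
  b8: preds {b4,b5,b7}: {b0,b1,b2,b4} ∩ {b0,b1,b2,b4,b5} ∩ {b0,b1,b2,b3,b6,b7} = {b0,b1,b2}; idom=b2

DF walk-up:
  b1←b0: walk · to b0
  b1←b3: walk b3→b2→b1 to b0
  b3←b2: walk · to b2
  b3←b6: walk b6→b3 to b2
  b8←b4: walk b4 to b2
  b8←b5: walk b5→b4 to b2
  b8←b7: walk b7→b6→b3 to b2
  b0 → ∅
  b1 → {b1}
  b2 → {b1}
  b3 → {b1,b3,b8}
  b4 → {b8}
  b5 → {b8}
  b6 → {b3,b8}
  b7 → {b8}
  b8 → ∅

DF(b2) = ["b1"]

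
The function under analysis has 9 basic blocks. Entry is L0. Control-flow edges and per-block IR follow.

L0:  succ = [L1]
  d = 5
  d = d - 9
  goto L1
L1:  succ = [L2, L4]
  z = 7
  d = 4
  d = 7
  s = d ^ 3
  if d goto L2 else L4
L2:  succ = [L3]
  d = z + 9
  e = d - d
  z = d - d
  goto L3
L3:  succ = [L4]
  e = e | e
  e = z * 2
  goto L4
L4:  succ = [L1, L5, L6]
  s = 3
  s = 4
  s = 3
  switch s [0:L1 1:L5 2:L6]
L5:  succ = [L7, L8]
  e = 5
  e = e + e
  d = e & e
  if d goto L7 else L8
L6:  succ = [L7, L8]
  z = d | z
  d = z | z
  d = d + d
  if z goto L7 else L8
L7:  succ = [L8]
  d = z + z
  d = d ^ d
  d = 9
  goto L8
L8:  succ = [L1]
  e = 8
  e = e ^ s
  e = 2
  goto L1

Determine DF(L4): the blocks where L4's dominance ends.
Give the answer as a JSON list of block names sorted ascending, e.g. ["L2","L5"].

Answer: ["L1"]

Derivation:
idom tree: L1←L0 L2←L1 L3←L2 L4←L1 L5←L4 L6←L4 L7←L4 L8←L4
Dom∩ at merges:
  L1: preds {L0,L4,L8}: {L0} ∩ {L0,L1,L4} ∩ {L0,L1,L4,L8} = {L0}; idom=L0
  L4: preds {L1,L3}: {L0,L1} ∩ {L0,L1,L2,L3} = {L0,L1}; idom=L1
  L7: preds {L5,L6}: {L0,L1,L4,L5} ∩ {L0,L1,L4,L6} = {L0,L1,L4}; idom=L4
  L8: preds {L5,L6,L7}: {L0,L1,L4,L5} ∩ {L0,L1,L4,L6} ∩ {L0,L1,L4,L7} = {L0,L1,L4}; idom=L4

DF derivation:
  L1←L0: walk · to L0
  L1←L4: walk L4→L1 to L0
  L1←L8: walk L8→L4→L1 to L0
  L4←L1: walk · to L1
  L4←L3: walk L3→L2 to L1
  L7←L5: walk L5 to L4
  L7←L6: walk L6 to L4
  L8←L5: walk L5 to L4
  L8←L6: walk L6 to L4
  L8←L7: walk L7 to L4
  L0 → ∅
  L1 → {L1}
  L2 → {L4}
  L3 → {L4}
  L4 → {L1}
  L5 → {L7,L8}
  L6 → {L7,L8}
  L7 → {L8}
  L8 → {L1}

DF(L4) = ["L1"]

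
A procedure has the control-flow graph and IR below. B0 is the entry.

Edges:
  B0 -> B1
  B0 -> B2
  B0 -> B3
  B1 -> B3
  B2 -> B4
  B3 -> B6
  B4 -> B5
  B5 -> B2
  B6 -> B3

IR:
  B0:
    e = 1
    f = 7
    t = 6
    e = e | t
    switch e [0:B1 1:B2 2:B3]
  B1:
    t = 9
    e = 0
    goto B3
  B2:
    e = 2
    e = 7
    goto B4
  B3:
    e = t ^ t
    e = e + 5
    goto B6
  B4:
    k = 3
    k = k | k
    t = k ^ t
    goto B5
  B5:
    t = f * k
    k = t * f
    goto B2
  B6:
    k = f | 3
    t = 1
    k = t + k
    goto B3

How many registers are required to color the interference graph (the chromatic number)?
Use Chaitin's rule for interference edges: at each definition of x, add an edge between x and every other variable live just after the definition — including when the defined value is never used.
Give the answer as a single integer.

Answer: 3

Derivation:
Block summaries:
  B0: {e,f,t} / ∅
  B1: {e,t} / ∅
  B2: {e} / ∅
  B3: {e} / {t}
  B4: {k,t} / {t}
  B5: {k,t} / {f,k}
  B6: {k,t} / {f}

Backward fixpoint:
  live B0: ∅→{f,t}
  live B1: {f}→{f,t}
  live B2: {f,t}→{f,t}
  live B3: {f,t}→{f}
  live B4: {f,t}→{f,k}
  live B5: {f,k}→{f,t}
  live B6: {f}→{f,t}

Interference:
  e: {f,t}
  f: {e,k,t}
  k: {f,t}
  t: {e,f,k}

Colouring:
  lower bound: {e,f,t} mutually conflict ⇒ χ ≥ 3
  assign e→r2 f→r0 k→r2 t→r1 — no edge inside a register ⇒ χ ≤ 3
  χ = 3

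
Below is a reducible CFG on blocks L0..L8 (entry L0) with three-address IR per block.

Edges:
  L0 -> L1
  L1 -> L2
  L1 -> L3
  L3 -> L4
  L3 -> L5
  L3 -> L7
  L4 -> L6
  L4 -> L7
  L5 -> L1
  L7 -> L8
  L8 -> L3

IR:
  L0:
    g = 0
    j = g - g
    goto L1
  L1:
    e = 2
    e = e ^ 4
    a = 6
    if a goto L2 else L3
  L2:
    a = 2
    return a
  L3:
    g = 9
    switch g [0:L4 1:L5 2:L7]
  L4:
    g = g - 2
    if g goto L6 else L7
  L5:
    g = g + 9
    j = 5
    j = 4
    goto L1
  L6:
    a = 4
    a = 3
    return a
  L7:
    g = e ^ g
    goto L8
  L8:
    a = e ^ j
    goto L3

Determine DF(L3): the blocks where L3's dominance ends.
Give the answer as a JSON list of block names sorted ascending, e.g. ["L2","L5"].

Answer: ["L1", "L3"]

Derivation:
idom tree: L1←L0 L2←L1 L3←L1 L4←L3 L5←L3 L6←L4 L7←L3 L8←L7
Dom∩ at merges:
  L1: preds {L0,L5}: {L0} ∩ {L0,L1,L3,L5} = {L0}; idom=L0
  L3: preds {L1,L8}: {L0,L1} ∩ {L0,L1,L3,L7,L8} = {L0,L1}; idom=L1
  L7: preds {L3,L4}: {L0,L1,L3} ∩ {L0,L1,L3,L4} = {L0,L1,L3}; idom=L3

DF walk-up:
  L1←L0: walk · to L0
  L1←L5: walk L5→L3→L1 to L0
  L3←L1: walk · to L1
  L3←L8: walk L8→L7→L3 to L1
  L7←L3: walk · to L3
  L7←L4: walk L4 to L3
  L0 → ∅
  L1 → {L1}
  L2 → ∅
  L3 → {L1,L3}
  L4 → {L7}
  L5 → {L1}
  L6 → ∅
  L7 → {L3}
  L8 → {L3}

DF(L3) = ["L1", "L3"]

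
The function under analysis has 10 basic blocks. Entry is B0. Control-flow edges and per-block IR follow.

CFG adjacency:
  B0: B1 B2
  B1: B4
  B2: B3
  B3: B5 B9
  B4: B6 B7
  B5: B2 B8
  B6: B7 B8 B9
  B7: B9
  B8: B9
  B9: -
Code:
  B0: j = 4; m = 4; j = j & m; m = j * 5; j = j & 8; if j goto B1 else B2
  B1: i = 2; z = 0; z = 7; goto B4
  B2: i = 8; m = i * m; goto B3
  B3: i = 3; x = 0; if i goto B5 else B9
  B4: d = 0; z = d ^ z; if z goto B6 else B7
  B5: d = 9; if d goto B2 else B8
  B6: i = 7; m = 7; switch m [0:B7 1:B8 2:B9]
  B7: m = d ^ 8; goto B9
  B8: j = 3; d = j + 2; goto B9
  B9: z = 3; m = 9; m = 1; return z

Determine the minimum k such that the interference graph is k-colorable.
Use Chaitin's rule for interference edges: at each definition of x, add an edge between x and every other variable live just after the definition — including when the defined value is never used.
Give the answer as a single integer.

Block summaries:
  B0: def={j,m} ue=∅
  B1: def={i,z} ue=∅
  B2: def={i,m} ue={m}
  B3: def={i,x} ue=∅
  B4: def={d,z} ue={z}
  B5: def={d} ue=∅
  B6: def={i,m} ue=∅
  B7: def={m} ue={d}
  B8: def={d,j} ue=∅
  B9: def={m,z} ue=∅

Backward fixpoint:
  live B0: ∅→{m}
  live B1: ∅→{z}
  live B2: {m}→{m}
  live B3: {m}→{m}
  live B4: {z}→{d}
  live B5: {m}→{m}
  live B6: {d}→{d}
  live B7: {d}→∅
  live B8: ∅→∅
  live B9: ∅→∅

Conflict graph:
  d: {i,m,z}
  i: {d,m,x}
  j: {m}
  m: {d,i,j,x,z}
  x: {i,m}
  z: {d,m}

Chromatic number:
  {d,i,m} pairwise interfere (3-clique) ⇒ χ ≥ 3
  3-colouring: R0={m}  R1={d,j,x}  R2={i,z}
  χ = 3

Answer: 3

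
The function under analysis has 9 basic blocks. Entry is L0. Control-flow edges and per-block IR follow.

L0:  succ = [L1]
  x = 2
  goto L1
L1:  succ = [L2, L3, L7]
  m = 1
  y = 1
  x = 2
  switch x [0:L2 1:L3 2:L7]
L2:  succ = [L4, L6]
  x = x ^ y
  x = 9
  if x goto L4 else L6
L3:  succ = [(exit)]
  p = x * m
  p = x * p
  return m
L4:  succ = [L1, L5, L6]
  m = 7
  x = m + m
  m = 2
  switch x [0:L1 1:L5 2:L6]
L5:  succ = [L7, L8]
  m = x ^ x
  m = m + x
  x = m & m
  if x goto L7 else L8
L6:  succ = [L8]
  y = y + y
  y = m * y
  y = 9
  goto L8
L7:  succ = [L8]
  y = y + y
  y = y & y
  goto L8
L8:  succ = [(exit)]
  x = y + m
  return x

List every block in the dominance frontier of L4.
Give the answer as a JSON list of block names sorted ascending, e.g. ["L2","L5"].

Answer: ["L1", "L6", "L7", "L8"]

Working:
idom tree: L1←L0 L2←L1 L3←L1 L4←L2 L5←L4 L6←L2 L7←L1 L8←L1
Join-block Dom:
  L1: preds {L0,L4}: {L0} ∩ {L0,L1,L2,L4} = {L0}; idom=L0
  L6: preds {L2,L4}: {L0,L1,L2} ∩ {L0,L1,L2,L4} = {L0,L1,L2}; idom=L2
  L7: preds {L1,L5}: {L0,L1} ∩ {L0,L1,L2,L4,L5} = {L0,L1}; idom=L1
  L8: preds {L5,L6,L7}: {L0,L1,L2,L4,L5} ∩ {L0,L1,L2,L6} ∩ {L0,L1,L7} = {L0,L1}; idom=L1

Frontier:
  join L1 pred L0: · stop@L0
  join L1 pred L4: L4→L2→L1 stop@L0
  join L6 pred L2: · stop@L2
  join L6 pred L4: L4 stop@L2
  join L7 pred L1: · stop@L1
  join L7 pred L5: L5→L4→L2 stop@L1
  join L8 pred L5: L5→L4→L2 stop@L1
  join L8 pred L6: L6→L2 stop@L1
  join L8 pred L7: L7 stop@L1
  L0: DF=∅
  L1: DF={L1}
  L2: DF={L1,L7,L8}
  L3: DF=∅
  L4: DF={L1,L6,L7,L8}
  L5: DF={L7,L8}
  L6: DF={L8}
  L7: DF={L8}
  L8: DF=∅

DF(L4) = ["L1", "L6", "L7", "L8"]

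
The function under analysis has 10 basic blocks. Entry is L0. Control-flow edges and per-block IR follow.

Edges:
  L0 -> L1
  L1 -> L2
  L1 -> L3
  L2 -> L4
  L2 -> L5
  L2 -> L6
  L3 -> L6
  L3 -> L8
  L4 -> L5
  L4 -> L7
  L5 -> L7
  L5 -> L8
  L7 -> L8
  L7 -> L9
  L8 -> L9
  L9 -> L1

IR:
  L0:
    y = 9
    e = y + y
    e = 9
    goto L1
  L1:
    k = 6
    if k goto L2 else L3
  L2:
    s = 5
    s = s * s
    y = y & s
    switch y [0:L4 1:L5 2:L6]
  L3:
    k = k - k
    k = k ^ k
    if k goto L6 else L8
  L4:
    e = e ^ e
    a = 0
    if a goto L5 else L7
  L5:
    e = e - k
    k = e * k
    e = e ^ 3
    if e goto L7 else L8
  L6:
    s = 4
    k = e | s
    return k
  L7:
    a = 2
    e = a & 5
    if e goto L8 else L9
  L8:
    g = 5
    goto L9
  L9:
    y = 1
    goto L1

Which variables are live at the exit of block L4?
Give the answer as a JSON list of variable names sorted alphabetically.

Per-block:
  L0 def {e,y} use ∅
  L1 def {k} use ∅
  L2 def {s,y} use {y}
  L3 def {k} use {k}
  L4 def {a,e} use {e}
  L5 def {e,k} use {e,k}
  L6 def {k,s} use {e}
  L7 def {a,e} use ∅
  L8 def {g} use ∅
  L9 def {y} use ∅

Live sets:
  live L0: ∅→{e,y}
  live L1: {e,y}→{e,k,y}
  live L2: {e,k,y}→{e,k}
  live L3: {e,k}→{e}
  live L4: {e,k}→{e,k}
  live L5: {e,k}→{e}
  live L6: {e}→∅
  live L7: ∅→{e}
  live L8: {e}→{e}
  live L9: {e}→{e,y}

live-out(L4) = ["e", "k"]

Answer: ["e", "k"]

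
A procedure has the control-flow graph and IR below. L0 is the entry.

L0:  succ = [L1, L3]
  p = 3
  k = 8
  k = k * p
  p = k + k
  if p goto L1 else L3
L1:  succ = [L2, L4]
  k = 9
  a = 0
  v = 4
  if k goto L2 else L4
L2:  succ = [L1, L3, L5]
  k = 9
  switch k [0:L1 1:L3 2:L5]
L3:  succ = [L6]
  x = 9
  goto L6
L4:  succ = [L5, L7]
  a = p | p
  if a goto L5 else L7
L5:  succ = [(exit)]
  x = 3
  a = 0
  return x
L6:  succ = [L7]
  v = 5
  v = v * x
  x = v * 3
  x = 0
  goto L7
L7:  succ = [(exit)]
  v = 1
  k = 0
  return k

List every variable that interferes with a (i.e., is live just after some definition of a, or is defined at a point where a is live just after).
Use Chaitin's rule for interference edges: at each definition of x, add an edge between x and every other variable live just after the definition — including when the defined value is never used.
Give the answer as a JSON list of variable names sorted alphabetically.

Per-block:
  L0: def={k,p} ue=∅
  L1: def={a,k,v} ue=∅
  L2: def={k} ue=∅
  L3: def={x} ue=∅
  L4: def={a} ue={p}
  L5: def={a,x} ue=∅
  L6: def={v,x} ue={x}
  L7: def={k,v} ue=∅

Live sets:
  L0: in=∅ out={p}
  L1: in={p} out={p}
  L2: in={p} out={p}
  L3: in=∅ out={x}
  L4: in={p} out=∅
  L5: in=∅ out=∅
  L6: in={x} out=∅
  L7: in=∅ out=∅

Conflict graph:
  a: {k,p,x}
  k: {a,p,v}
  p: {a,k,v}
  v: {k,p,x}
  x: {a,v}

N(a) = ["k", "p", "x"]

Answer: ["k", "p", "x"]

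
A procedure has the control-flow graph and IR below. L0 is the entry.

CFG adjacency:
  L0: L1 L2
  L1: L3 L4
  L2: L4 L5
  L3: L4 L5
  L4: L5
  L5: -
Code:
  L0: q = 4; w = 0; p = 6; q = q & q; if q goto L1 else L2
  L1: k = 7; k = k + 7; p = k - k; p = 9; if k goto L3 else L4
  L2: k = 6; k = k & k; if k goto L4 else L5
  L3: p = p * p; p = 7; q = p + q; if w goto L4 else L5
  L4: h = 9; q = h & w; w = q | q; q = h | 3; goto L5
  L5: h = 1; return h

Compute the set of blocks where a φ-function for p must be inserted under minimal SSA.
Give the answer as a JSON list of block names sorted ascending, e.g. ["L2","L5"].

idom tree: L1←L0 L2←L0 L3←L1 L4←L0 L5←L0
Dom∩ at merges:
  L4: preds {L1,L2,L3}: {L0,L1} ∩ {L0,L2} ∩ {L0,L1,L3} = {L0}; idom=L0
  L5: preds {L2,L3,L4}: {L0,L2} ∩ {L0,L1,L3} ∩ {L0,L4} = {L0}; idom=L0

DF walk-up:
  L4←L1: walk L1 to L0
  L4←L2: walk L2 to L0
  L4←L3: walk L3→L1 to L0
  L5←L2: walk L2 to L0
  L5←L3: walk L3→L1 to L0
  L5←L4: walk L4 to L0
  L0: DF=∅
  L1: DF={L4,L5}
  L2: DF={L4,L5}
  L3: DF={L4,L5}
  L4: DF={L5}
  L5: DF=∅

φ for p: defs {L0,L1,L3}
  DF⁺ = {L4,L5}

Answer: ["L4", "L5"]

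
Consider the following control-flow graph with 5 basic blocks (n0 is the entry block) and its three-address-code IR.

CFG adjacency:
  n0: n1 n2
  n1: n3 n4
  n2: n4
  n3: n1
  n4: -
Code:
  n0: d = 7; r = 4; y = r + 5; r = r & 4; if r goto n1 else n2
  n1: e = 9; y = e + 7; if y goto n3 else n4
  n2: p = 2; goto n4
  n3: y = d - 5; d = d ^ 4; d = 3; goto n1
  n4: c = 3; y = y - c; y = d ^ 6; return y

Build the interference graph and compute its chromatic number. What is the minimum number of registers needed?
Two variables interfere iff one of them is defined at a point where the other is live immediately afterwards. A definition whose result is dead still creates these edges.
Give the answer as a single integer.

Answer: 3

Working:
Block summaries:
  n0: {d,r,y} / ∅
  n1: {e,y} / ∅
  n2: {p} / ∅
  n3: {d,y} / {d}
  n4: {c,y} / {d,y}

Live sets:
  n0: in=∅ out={d,y}
  n1: in={d} out={d,y}
  n2: in={d,y} out={d,y}
  n3: in={d} out={d}
  n4: in={d,y} out=∅

Conflict graph:
  c: {d,y}
  d: {c,e,p,r,y}
  e: {d}
  p: {d,y}
  r: {d,y}
  y: {c,d,p,r}

Colouring:
  {c,d,y} pairwise interfere (3-clique) ⇒ χ ≥ 3
  3-colouring: R0={d}  R1={e,y}  R2={c,p,r}
  χ = 3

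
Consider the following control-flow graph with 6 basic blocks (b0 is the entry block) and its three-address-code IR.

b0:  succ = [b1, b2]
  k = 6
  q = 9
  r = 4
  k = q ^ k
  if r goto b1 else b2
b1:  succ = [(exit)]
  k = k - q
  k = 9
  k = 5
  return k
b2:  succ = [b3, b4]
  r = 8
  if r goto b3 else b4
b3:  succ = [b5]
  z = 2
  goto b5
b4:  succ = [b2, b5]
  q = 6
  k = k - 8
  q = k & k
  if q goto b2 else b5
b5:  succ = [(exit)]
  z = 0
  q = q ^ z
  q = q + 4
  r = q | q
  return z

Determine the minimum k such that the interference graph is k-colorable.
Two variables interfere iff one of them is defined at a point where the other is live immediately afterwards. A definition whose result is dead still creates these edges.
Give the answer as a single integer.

Answer: 3

Working:
Per-block:
  b0: {k,q,r} / ∅
  b1: {k} / {k,q}
  b2: {r} / ∅
  b3: {z} / ∅
  b4: {k,q} / {k}
  b5: {q,r,z} / {q}

Backward fixpoint:
  b0: in=∅ out={k,q}
  b1: in={k,q} out=∅
  b2: in={k,q} out={k,q}
  b3: in={q} out={q}
  b4: in={k} out={k,q}
  b5: in={q} out=∅

Interfere edges:
  k — {q,r}
  q — {k,r,z}
  r — {k,q,z}
  z — {q,r}

Chromatic number:
  clique {k,q,r} ⇒ need ≥ 3
  assign k→r2 q→r0 r→r1 z→r2 — no edge inside a register ⇒ χ ≤ 3
  χ = 3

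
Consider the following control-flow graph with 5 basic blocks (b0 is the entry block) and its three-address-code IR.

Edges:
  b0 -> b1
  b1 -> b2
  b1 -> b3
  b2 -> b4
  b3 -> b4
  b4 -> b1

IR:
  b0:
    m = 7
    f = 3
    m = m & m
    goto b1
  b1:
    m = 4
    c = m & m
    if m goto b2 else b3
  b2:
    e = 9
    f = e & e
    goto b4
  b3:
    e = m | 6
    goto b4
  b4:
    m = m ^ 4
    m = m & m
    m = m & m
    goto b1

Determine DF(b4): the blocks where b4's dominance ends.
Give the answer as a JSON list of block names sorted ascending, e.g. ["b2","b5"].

idom tree: b1←b0 b2←b1 b3←b1 b4←b1
Dom at joins:
  b1: preds {b0,b4}: {b0} ∩ {b0,b1,b4} = {b0}; idom=b0
  b4: preds {b2,b3}: {b0,b1,b2} ∩ {b0,b1,b3} = {b0,b1}; idom=b1

Frontier:
  join b1 pred b0: · stop@b0
  join b1 pred b4: b4→b1 stop@b0
  join b4 pred b2: b2 stop@b1
  join b4 pred b3: b3 stop@b1
  b0 → ∅
  b1 → {b1}
  b2 → {b4}
  b3 → {b4}
  b4 → {b1}

DF(b4) = ["b1"]

Answer: ["b1"]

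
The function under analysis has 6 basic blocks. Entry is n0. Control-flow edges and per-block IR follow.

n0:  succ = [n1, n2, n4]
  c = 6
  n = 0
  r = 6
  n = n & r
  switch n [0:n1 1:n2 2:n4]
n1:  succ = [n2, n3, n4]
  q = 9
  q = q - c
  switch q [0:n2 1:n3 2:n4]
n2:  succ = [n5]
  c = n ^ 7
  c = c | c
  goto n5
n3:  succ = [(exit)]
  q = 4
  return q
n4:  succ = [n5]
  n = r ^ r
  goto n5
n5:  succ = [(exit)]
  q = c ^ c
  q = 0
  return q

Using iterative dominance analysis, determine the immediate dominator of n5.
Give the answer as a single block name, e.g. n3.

Answer: n0

Derivation:
idom tree: n1←n0 n2←n0 n3←n1 n4←n0 n5←n0
Dom∩ at merges:
  n2: preds {n0,n1}: {n0} ∩ {n0,n1} = {n0}; idom=n0
  n4: preds {n0,n1}: {n0} ∩ {n0,n1} = {n0}; idom=n0
  n5: preds {n2,n4}: {n0,n2} ∩ {n0,n4} = {n0}; idom=n0

idom(n5) = n0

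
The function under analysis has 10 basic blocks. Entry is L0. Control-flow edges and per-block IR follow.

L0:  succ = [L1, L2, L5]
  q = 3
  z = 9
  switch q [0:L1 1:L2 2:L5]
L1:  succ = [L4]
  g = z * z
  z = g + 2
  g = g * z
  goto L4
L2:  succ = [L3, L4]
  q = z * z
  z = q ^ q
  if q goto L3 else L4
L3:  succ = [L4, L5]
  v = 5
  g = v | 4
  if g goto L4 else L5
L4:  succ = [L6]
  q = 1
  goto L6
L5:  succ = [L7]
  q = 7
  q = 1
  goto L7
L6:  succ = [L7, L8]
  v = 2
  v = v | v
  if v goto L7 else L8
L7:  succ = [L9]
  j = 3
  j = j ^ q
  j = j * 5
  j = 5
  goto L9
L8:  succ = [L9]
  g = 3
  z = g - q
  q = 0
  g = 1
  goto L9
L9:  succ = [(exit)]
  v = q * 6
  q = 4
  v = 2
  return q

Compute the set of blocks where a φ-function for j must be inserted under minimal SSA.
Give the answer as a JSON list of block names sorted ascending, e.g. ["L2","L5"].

idom tree: L1←L0 L2←L0 L3←L2 L4←L0 L5←L0 L6←L4 L7←L0 L8←L6 L9←L0
Join-block Dom:
  L4: preds {L1,L2,L3}: {L0,L1} ∩ {L0,L2} ∩ {L0,L2,L3} = {L0}; idom=L0
  L5: preds {L0,L3}: {L0} ∩ {L0,L2,L3} = {L0}; idom=L0
  L7: preds {L5,L6}: {L0,L5} ∩ {L0,L4,L6} = {L0}; idom=L0
  L9: preds {L7,L8}: {L0,L7} ∩ {L0,L4,L6,L8} = {L0}; idom=L0

DF walk-up:
  L4←L1: walk L1 to L0
  L4←L2: walk L2 to L0
  L4←L3: walk L3→L2 to L0
  L5←L0: walk · to L0
  L5←L3: walk L3→L2 to L0
  L7←L5: walk L5 to L0
  L7←L6: walk L6→L4 to L0
  L9←L7: walk L7 to L0
  L9←L8: walk L8→L6→L4 to L0
  L0 → ∅
  L1 → {L4}
  L2 → {L4,L5}
  L3 → {L4,L5}
  L4 → {L7,L9}
  L5 → {L7}
  L6 → {L7,L9}
  L7 → {L9}
  L8 → {L9}
  L9 → ∅

φ for j: defs {L7}
  DF⁺ = {L9}

Answer: ["L9"]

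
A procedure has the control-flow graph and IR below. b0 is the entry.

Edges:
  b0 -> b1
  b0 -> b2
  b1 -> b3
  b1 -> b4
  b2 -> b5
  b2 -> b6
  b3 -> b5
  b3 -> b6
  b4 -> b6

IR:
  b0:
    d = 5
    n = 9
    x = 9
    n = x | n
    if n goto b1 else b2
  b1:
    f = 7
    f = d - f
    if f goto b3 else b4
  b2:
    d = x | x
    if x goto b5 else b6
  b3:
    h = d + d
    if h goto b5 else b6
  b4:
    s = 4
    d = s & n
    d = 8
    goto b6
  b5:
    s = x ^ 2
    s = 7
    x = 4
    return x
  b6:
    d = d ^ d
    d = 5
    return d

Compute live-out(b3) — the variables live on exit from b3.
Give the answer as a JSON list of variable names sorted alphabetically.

Answer: ["d", "x"]

Derivation:
Per-block:
  b0: def={d,n,x} ue=∅
  b1: def={f} ue={d}
  b2: def={d} ue={x}
  b3: def={h} ue={d}
  b4: def={d,s} ue={n}
  b5: def={s,x} ue={x}
  b6: def={d} ue={d}

Backward fixpoint:
  b0: in=∅ out={d,n,x}
  b1: in={d,n,x} out={d,n,x}
  b2: in={x} out={d,x}
  b3: in={d,x} out={d,x}
  b4: in={n} out={d}
  b5: in={x} out=∅
  b6: in={d} out=∅

live-out(b3) = ["d", "x"]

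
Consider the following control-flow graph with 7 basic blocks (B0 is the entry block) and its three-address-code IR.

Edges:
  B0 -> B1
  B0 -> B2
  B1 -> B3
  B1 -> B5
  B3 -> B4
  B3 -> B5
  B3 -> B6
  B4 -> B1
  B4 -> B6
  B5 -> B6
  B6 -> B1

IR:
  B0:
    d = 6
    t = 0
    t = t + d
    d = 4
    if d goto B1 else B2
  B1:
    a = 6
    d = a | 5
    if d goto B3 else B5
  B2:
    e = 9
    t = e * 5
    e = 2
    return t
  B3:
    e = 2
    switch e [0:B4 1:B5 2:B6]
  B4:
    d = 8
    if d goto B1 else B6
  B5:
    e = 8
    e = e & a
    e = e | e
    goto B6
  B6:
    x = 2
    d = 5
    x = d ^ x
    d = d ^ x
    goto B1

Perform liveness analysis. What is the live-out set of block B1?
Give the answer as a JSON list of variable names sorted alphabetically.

Answer: ["a"]

Analysis:
Block summaries:
  B0: def={d,t} ue=∅
  B1: def={a,d} ue=∅
  B2: def={e,t} ue=∅
  B3: def={e} ue=∅
  B4: def={d} ue=∅
  B5: def={e} ue={a}
  B6: def={d,x} ue=∅

Backward fixpoint:
  B0 li=∅ lo=∅
  B1 li=∅ lo={a}
  B2 li=∅ lo=∅
  B3 li={a} lo={a}
  B4 li=∅ lo=∅
  B5 li={a} lo=∅
  B6 li=∅ lo=∅

live-out(B1) = ["a"]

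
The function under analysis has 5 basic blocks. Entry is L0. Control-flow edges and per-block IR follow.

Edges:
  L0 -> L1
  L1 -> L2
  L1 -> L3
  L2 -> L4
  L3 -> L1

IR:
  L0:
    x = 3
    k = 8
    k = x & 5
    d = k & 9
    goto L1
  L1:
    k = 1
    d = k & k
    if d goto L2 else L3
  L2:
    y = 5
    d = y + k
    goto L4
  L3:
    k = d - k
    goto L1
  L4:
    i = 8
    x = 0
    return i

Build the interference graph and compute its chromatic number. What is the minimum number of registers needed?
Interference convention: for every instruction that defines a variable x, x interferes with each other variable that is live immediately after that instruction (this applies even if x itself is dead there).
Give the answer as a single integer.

Answer: 2

Derivation:
Per-block:
  L0: {d,k,x} / ∅
  L1: {d,k} / ∅
  L2: {d,y} / {k}
  L3: {k} / {d,k}
  L4: {i,x} / ∅

Backward fixpoint:
  L0: in=∅ out=∅
  L1: in=∅ out={d,k}
  L2: in={k} out=∅
  L3: in={d,k} out=∅
  L4: in=∅ out=∅

Conflict graph:
  d — {k}
  i — {x}
  k — {d,x,y}
  x — {i,k}
  y — {k}

Colouring:
  lower bound: {d,k} mutually conflict ⇒ χ ≥ 2
  2-colouring: c0={i,k}  c1={d,x,y}
  χ = 2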